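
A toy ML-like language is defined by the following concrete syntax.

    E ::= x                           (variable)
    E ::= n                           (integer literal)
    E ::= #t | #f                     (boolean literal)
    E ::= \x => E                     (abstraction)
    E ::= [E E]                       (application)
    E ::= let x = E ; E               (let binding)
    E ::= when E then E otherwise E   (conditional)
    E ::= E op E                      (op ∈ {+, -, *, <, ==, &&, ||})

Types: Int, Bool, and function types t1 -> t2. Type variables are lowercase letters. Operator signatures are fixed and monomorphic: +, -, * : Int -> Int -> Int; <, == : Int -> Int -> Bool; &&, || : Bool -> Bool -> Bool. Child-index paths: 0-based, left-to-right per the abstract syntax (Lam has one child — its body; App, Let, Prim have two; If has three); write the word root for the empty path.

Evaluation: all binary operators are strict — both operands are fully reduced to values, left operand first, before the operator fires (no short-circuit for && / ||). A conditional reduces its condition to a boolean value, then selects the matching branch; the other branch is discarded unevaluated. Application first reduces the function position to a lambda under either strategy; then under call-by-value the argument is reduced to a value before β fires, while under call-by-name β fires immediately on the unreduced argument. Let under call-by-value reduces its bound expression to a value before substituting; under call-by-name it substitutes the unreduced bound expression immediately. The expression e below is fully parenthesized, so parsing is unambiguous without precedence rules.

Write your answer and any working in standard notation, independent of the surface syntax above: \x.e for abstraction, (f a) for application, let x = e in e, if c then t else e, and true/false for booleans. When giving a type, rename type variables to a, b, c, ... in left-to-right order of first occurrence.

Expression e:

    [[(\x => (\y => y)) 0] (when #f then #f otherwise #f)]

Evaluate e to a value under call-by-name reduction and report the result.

Trace:
step 0: (((\x.(\y.y)) 0) (if false then false else false))
step 1: [beta@0] ((\y.y) (if false then false else false))
step 2: [beta@root] (if false then false else false)
step 3: [if@root] false

Answer: false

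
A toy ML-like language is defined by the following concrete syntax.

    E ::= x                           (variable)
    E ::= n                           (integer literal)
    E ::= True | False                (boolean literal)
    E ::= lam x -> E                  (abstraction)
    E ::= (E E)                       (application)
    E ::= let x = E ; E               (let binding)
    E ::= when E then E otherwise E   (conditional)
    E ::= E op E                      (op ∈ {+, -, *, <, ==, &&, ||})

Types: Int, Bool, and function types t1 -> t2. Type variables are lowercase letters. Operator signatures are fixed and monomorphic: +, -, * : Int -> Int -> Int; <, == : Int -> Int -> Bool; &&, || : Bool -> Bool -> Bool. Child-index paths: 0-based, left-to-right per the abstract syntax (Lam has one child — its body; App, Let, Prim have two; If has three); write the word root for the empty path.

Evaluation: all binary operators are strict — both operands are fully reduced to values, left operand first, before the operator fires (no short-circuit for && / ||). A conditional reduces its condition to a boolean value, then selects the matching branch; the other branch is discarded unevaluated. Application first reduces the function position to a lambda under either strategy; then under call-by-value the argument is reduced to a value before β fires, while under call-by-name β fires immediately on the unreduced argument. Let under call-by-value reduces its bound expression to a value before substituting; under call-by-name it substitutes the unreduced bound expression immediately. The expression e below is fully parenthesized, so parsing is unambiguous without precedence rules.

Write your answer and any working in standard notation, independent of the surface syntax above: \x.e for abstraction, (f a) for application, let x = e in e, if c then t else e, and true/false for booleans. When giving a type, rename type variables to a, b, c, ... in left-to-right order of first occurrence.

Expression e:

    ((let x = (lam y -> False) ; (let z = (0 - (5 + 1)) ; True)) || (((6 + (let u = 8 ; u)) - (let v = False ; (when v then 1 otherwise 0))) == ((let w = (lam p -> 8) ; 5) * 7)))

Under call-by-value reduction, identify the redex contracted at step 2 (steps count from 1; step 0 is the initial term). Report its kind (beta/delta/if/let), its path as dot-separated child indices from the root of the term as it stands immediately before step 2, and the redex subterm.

Answer: delta at 0.0.1 : (5 + 1)

Derivation:
step 0: ((let x = (\y.false) in (let z = (0 - (5 + 1)) in true)) || (((6 + (let u = 8 in u)) - (let v = false in (if v then 1 else 0))) == ((let w = (\p.8) in 5) * 7)))
step 1: [let@0] ((let z = (0 - (5 + 1)) in true) || (((6 + (let u = 8 in u)) - (let v = false in (if v then 1 else 0))) == ((let w = (\p.8) in 5) * 7)))
step 2: [delta@0.0.1] ((let z = (0 - 6) in true) || (((6 + (let u = 8 in u)) - (let v = false in (if v then 1 else 0))) == ((let w = (\p.8) in 5) * 7)))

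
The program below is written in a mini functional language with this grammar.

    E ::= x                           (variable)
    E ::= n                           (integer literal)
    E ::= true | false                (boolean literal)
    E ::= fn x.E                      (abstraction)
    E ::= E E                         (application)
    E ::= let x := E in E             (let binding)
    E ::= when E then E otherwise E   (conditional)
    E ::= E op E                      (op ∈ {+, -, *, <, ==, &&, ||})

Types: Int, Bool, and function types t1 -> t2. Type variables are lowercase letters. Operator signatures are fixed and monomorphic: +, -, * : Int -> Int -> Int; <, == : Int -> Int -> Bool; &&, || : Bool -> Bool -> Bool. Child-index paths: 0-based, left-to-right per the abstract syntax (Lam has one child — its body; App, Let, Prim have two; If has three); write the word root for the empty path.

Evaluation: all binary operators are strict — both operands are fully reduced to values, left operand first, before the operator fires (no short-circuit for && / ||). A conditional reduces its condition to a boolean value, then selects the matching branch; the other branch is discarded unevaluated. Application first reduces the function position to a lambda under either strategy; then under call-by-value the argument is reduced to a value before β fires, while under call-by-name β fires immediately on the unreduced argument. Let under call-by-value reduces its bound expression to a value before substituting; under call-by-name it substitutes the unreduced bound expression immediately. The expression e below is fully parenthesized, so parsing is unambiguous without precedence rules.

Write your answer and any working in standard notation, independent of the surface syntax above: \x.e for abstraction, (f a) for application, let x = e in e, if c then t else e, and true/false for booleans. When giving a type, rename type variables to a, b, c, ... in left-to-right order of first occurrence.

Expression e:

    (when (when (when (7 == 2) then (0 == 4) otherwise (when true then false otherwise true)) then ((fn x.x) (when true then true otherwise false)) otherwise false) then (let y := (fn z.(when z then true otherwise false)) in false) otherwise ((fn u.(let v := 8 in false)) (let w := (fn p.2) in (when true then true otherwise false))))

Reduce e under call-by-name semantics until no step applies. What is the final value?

Answer: false

Trace:
step 0: (if (if (if (7 == 2) then (0 == 4) else (if true then false else true)) then ((\x.x) (if true then true else false)) else false) then (let y = (\z.(if z then true else false)) in false) else ((\u.(let v = 8 in false)) (let w = (\p.2) in (if true then true else false))))
step 1: [delta@0.0.0] (if (if (if false then (0 == 4) else (if true then false else true)) then ((\x.x) (if true then true else false)) else false) then (let y = (\z.(if z then true else false)) in false) else ((\u.(let v = 8 in false)) (let w = (\p.2) in (if true then true else false))))
step 2: [if@0.0] (if (if (if true then false else true) then ((\x.x) (if true then true else false)) else false) then (let y = (\z.(if z then true else false)) in false) else ((\u.(let v = 8 in false)) (let w = (\p.2) in (if true then true else false))))
step 3: [if@0.0] (if (if false then ((\x.x) (if true then true else false)) else false) then (let y = (\z.(if z then true else false)) in false) else ((\u.(let v = 8 in false)) (let w = (\p.2) in (if true then true else false))))
step 4: [if@0] (if false then (let y = (\z.(if z then true else false)) in false) else ((\u.(let v = 8 in false)) (let w = (\p.2) in (if true then true else false))))
step 5: [if@root] ((\u.(let v = 8 in false)) (let w = (\p.2) in (if true then true else false)))
step 6: [beta@root] (let v = 8 in false)
step 7: [let@root] false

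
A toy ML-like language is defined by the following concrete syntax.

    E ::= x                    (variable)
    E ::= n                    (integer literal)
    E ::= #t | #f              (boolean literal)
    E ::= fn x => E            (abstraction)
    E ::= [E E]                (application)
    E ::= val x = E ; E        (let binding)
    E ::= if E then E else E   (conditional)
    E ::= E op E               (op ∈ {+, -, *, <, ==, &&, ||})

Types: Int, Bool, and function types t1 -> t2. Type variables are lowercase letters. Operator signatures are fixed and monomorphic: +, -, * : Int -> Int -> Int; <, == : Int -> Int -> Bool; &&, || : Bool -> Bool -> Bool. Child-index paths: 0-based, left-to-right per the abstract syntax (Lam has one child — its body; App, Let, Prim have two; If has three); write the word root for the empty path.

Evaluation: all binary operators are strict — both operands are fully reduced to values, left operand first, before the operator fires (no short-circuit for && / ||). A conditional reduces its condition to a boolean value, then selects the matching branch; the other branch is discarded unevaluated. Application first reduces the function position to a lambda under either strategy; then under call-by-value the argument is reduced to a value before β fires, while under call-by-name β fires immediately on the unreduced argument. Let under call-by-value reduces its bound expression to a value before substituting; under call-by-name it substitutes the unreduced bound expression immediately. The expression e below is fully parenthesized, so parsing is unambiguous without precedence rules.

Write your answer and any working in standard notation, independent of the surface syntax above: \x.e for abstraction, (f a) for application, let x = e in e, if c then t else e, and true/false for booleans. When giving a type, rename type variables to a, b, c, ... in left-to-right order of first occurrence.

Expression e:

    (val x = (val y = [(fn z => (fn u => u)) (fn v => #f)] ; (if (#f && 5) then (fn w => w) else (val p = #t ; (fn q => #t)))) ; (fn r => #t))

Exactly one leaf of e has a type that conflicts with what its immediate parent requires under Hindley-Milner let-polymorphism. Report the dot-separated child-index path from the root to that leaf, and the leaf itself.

Working:
u : b
\u._ : b -> b
\z._ : a -> b -> b
\v._ : c -> Bool
  unify a -> b -> b ~ (c -> Bool) -> d
  unify a ~ c -> Bool
  unify b -> b ~ d
_ _ : b -> b
let y : forall. b -> b
  unify Bool ~ Bool
  unify Int ~ Bool
  FAIL: mismatch Int ~ Bool

Answer: 0.1.0.1 : 5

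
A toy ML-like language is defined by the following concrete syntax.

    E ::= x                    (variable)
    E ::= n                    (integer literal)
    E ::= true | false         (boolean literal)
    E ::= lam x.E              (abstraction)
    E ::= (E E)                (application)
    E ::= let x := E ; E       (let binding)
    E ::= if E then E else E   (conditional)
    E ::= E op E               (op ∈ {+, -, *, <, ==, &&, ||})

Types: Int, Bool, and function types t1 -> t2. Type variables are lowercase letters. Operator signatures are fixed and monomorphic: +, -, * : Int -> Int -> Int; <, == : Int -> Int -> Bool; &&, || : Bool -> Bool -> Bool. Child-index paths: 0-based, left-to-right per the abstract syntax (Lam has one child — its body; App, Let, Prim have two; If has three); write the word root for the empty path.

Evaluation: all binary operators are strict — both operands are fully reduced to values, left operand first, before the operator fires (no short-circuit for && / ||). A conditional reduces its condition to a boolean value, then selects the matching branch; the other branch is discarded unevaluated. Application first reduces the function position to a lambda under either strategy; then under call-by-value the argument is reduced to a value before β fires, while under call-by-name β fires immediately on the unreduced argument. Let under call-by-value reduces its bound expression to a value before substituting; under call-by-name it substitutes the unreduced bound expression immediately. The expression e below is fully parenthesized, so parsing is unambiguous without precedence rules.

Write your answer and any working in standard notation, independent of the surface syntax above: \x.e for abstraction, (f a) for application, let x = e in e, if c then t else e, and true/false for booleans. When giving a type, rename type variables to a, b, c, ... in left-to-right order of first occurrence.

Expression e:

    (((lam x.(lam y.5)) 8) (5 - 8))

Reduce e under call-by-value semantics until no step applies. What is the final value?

Answer: 5

Trace:
step 0: (((\x.(\y.5)) 8) (5 - 8))
step 1: [beta@0] ((\y.5) (5 - 8))
step 2: [delta@1] ((\y.5) -3)
step 3: [beta@root] 5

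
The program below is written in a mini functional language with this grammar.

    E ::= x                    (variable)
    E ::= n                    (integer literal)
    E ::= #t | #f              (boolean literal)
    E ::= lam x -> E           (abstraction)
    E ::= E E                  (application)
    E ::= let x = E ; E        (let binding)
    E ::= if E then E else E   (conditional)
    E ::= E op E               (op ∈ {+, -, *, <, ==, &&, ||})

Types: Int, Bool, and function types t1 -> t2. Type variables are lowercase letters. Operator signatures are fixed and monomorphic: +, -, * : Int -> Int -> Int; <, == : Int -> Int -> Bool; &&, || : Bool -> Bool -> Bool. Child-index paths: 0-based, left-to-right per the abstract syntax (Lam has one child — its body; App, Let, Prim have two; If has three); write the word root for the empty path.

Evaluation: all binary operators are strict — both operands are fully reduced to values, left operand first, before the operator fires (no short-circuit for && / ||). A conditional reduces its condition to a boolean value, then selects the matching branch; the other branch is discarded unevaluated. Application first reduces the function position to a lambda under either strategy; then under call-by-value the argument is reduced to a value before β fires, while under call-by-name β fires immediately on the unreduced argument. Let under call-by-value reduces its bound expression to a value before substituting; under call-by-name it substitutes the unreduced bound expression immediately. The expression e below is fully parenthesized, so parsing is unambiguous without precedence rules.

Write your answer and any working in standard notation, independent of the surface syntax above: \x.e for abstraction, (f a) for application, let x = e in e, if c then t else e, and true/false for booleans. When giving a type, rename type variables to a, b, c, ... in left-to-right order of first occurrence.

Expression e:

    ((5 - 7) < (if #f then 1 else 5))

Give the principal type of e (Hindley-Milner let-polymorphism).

Answer: Bool

Derivation:
  unify Int ~ Int
  unify Int ~ Int
  unify Int ~ Int
  unify Bool ~ Bool
  unify Int ~ Int
  unify Int ~ Int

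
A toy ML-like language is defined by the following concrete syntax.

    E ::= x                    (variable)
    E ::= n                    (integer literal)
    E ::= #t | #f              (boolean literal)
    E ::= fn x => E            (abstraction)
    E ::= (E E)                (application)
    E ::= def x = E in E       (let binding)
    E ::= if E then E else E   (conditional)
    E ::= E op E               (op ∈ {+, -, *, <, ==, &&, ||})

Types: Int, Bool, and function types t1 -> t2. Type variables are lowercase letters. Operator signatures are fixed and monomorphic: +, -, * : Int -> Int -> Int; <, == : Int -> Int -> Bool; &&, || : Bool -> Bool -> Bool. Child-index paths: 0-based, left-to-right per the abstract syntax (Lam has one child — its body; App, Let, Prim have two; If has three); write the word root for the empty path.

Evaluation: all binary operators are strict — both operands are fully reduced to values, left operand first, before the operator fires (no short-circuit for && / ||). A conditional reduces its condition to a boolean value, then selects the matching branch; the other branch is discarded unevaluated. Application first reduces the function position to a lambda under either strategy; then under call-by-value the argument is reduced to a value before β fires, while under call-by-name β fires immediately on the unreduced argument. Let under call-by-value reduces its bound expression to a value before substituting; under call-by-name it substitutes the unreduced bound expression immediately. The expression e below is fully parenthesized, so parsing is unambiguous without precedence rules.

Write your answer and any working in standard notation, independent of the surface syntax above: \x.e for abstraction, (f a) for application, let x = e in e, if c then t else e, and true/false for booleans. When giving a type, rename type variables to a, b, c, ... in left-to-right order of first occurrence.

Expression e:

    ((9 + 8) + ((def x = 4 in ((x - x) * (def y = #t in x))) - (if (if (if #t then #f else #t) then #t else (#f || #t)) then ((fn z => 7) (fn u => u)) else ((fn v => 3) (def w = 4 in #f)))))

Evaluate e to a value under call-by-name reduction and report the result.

Answer: 10

Working:
step 0: ((9 + 8) + ((let x = 4 in ((x - x) * (let y = true in x))) - (if (if (if true then false else true) then true else (false || true)) then ((\z.7) (\u.u)) else ((\v.3) (let w = 4 in false)))))
step 1: [delta@0] (17 + ((let x = 4 in ((x - x) * (let y = true in x))) - (if (if (if true then false else true) then true else (false || true)) then ((\z.7) (\u.u)) else ((\v.3) (let w = 4 in false)))))
step 2: [let@1.0] (17 + (((4 - 4) * (let y = true in 4)) - (if (if (if true then false else true) then true else (false || true)) then ((\z.7) (\u.u)) else ((\v.3) (let w = 4 in false)))))
step 3: [delta@1.0.0] (17 + ((0 * (let y = true in 4)) - (if (if (if true then false else true) then true else (false || true)) then ((\z.7) (\u.u)) else ((\v.3) (let w = 4 in false)))))
step 4: [let@1.0.1] (17 + ((0 * 4) - (if (if (if true then false else true) then true else (false || true)) then ((\z.7) (\u.u)) else ((\v.3) (let w = 4 in false)))))
step 5: [delta@1.0] (17 + (0 - (if (if (if true then false else true) then true else (false || true)) then ((\z.7) (\u.u)) else ((\v.3) (let w = 4 in false)))))
step 6: [if@1.1.0.0] (17 + (0 - (if (if false then true else (false || true)) then ((\z.7) (\u.u)) else ((\v.3) (let w = 4 in false)))))
step 7: [if@1.1.0] (17 + (0 - (if (false || true) then ((\z.7) (\u.u)) else ((\v.3) (let w = 4 in false)))))
step 8: [delta@1.1.0] (17 + (0 - (if true then ((\z.7) (\u.u)) else ((\v.3) (let w = 4 in false)))))
step 9: [if@1.1] (17 + (0 - ((\z.7) (\u.u))))
step 10: [beta@1.1] (17 + (0 - 7))
step 11: [delta@1] (17 + -7)
step 12: [delta@root] 10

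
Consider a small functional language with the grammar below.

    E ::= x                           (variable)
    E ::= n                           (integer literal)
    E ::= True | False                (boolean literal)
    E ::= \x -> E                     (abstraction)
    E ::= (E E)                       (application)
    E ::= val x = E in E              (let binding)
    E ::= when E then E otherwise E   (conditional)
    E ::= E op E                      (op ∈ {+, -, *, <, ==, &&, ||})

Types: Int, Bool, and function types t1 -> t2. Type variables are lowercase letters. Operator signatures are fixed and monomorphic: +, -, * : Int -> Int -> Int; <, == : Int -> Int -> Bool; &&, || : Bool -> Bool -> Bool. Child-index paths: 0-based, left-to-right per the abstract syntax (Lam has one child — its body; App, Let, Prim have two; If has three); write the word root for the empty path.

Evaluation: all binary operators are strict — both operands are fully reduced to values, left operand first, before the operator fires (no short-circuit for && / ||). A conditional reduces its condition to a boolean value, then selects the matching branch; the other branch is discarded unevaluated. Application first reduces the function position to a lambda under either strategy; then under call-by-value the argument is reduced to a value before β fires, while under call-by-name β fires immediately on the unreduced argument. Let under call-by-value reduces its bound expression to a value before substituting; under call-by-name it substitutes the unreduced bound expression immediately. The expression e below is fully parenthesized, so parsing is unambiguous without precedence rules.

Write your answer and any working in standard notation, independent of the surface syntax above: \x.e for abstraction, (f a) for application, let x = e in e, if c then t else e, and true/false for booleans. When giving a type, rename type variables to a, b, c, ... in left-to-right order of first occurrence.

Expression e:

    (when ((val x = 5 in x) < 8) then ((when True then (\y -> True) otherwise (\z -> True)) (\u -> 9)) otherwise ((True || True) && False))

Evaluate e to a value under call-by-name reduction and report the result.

Answer: true

Trace:
step 0: (if ((let x = 5 in x) < 8) then ((if true then (\y.true) else (\z.true)) (\u.9)) else ((true || true) && false))
step 1: [let@0.0] (if (5 < 8) then ((if true then (\y.true) else (\z.true)) (\u.9)) else ((true || true) && false))
step 2: [delta@0] (if true then ((if true then (\y.true) else (\z.true)) (\u.9)) else ((true || true) && false))
step 3: [if@root] ((if true then (\y.true) else (\z.true)) (\u.9))
step 4: [if@0] ((\y.true) (\u.9))
step 5: [beta@root] true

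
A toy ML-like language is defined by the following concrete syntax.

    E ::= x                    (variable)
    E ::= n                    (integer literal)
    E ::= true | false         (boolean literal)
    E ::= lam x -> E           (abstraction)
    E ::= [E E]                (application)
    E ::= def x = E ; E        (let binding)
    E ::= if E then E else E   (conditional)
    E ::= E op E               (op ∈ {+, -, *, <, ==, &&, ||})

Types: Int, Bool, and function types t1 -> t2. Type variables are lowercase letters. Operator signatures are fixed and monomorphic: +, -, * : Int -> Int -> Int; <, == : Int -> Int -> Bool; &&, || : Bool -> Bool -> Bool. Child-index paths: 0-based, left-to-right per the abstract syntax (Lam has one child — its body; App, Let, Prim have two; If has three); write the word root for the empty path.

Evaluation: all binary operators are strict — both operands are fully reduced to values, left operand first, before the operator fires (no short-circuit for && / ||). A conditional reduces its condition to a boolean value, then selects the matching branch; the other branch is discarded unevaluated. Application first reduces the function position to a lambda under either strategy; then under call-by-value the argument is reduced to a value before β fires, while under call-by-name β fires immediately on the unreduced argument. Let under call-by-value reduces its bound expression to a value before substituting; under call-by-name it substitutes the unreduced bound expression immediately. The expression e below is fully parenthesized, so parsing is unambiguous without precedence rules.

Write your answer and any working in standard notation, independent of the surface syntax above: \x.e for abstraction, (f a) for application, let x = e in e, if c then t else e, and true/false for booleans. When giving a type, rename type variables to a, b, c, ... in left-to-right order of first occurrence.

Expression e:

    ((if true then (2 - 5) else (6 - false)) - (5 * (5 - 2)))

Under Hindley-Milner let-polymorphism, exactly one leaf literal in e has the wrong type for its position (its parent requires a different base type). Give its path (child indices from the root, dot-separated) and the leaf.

Answer: 0.2.1 : false

Working:
  unify Bool ~ Bool
  unify Int ~ Int
  unify Int ~ Int
  unify Int ~ Int
  unify Bool ~ Int
  FAIL: mismatch Bool ~ Int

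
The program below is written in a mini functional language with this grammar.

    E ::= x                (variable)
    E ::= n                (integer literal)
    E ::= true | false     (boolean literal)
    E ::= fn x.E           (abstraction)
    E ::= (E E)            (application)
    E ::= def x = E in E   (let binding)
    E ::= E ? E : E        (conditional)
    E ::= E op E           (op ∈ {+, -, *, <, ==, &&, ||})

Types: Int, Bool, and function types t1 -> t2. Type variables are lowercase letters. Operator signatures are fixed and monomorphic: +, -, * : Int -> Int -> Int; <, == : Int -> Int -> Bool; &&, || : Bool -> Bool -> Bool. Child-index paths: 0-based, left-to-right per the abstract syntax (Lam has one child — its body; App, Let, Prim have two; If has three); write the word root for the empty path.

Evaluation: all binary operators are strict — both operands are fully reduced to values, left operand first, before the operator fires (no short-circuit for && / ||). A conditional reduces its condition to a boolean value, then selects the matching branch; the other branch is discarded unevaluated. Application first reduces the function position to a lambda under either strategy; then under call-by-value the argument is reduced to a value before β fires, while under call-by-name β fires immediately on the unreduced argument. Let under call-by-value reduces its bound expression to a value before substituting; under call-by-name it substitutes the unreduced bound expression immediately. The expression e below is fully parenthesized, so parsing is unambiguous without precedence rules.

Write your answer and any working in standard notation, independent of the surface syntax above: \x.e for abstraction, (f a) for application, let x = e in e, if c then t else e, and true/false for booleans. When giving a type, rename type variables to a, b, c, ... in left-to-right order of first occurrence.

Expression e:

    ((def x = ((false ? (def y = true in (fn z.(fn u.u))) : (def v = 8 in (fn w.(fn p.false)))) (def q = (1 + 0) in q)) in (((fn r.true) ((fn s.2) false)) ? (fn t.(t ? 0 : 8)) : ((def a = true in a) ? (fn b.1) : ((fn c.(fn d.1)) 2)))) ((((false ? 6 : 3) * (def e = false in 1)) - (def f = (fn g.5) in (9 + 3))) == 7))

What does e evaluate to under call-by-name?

Answer: 8

Derivation:
step 0: ((let x = ((if false then (let y = true in (\z.(\u.u))) else (let v = 8 in (\w.(\p.false)))) (let q = (1 + 0) in q)) in (if ((\r.true) ((\s.2) false)) then (\t.(if t then 0 else 8)) else (if (let a = true in a) then (\b.1) else ((\c.(\d.1)) 2)))) ((((if false then 6 else 3) * (let e = false in 1)) - (let f = (\g.5) in (9 + 3))) == 7))
step 1: [let@0] ((if ((\r.true) ((\s.2) false)) then (\t.(if t then 0 else 8)) else (if (let a = true in a) then (\b.1) else ((\c.(\d.1)) 2))) ((((if false then 6 else 3) * (let e = false in 1)) - (let f = (\g.5) in (9 + 3))) == 7))
step 2: [beta@0.0] ((if true then (\t.(if t then 0 else 8)) else (if (let a = true in a) then (\b.1) else ((\c.(\d.1)) 2))) ((((if false then 6 else 3) * (let e = false in 1)) - (let f = (\g.5) in (9 + 3))) == 7))
step 3: [if@0] ((\t.(if t then 0 else 8)) ((((if false then 6 else 3) * (let e = false in 1)) - (let f = (\g.5) in (9 + 3))) == 7))
step 4: [beta@root] (if ((((if false then 6 else 3) * (let e = false in 1)) - (let f = (\g.5) in (9 + 3))) == 7) then 0 else 8)
step 5: [if@0.0.0.0] (if (((3 * (let e = false in 1)) - (let f = (\g.5) in (9 + 3))) == 7) then 0 else 8)
step 6: [let@0.0.0.1] (if (((3 * 1) - (let f = (\g.5) in (9 + 3))) == 7) then 0 else 8)
step 7: [delta@0.0.0] (if ((3 - (let f = (\g.5) in (9 + 3))) == 7) then 0 else 8)
step 8: [let@0.0.1] (if ((3 - (9 + 3)) == 7) then 0 else 8)
step 9: [delta@0.0.1] (if ((3 - 12) == 7) then 0 else 8)
step 10: [delta@0.0] (if (-9 == 7) then 0 else 8)
step 11: [delta@0] (if false then 0 else 8)
step 12: [if@root] 8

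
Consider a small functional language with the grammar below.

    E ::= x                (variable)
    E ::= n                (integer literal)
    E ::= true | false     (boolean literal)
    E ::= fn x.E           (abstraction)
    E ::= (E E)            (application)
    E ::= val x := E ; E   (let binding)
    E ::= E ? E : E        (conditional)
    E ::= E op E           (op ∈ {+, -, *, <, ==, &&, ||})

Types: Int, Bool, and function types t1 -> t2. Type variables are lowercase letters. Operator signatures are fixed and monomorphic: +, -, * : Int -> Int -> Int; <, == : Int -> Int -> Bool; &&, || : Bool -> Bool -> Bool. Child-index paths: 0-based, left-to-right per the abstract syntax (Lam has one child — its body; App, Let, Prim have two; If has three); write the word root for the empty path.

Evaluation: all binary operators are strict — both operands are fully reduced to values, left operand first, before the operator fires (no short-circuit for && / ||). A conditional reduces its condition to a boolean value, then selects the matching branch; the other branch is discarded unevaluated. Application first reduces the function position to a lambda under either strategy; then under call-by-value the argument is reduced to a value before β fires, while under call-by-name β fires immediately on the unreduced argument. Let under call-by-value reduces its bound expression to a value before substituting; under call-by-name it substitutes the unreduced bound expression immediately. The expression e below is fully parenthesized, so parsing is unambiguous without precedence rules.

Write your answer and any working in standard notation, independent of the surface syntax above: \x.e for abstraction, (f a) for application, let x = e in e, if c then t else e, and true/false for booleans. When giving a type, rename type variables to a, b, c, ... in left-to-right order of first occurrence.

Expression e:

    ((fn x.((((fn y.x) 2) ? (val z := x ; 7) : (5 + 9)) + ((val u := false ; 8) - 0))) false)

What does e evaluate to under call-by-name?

Answer: 22

Derivation:
step 0: ((\x.((if ((\y.x) 2) then (let z = x in 7) else (5 + 9)) + ((let u = false in 8) - 0))) false)
step 1: [beta@root] ((if ((\y.false) 2) then (let z = false in 7) else (5 + 9)) + ((let u = false in 8) - 0))
step 2: [beta@0.0] ((if false then (let z = false in 7) else (5 + 9)) + ((let u = false in 8) - 0))
step 3: [if@0] ((5 + 9) + ((let u = false in 8) - 0))
step 4: [delta@0] (14 + ((let u = false in 8) - 0))
step 5: [let@1.0] (14 + (8 - 0))
step 6: [delta@1] (14 + 8)
step 7: [delta@root] 22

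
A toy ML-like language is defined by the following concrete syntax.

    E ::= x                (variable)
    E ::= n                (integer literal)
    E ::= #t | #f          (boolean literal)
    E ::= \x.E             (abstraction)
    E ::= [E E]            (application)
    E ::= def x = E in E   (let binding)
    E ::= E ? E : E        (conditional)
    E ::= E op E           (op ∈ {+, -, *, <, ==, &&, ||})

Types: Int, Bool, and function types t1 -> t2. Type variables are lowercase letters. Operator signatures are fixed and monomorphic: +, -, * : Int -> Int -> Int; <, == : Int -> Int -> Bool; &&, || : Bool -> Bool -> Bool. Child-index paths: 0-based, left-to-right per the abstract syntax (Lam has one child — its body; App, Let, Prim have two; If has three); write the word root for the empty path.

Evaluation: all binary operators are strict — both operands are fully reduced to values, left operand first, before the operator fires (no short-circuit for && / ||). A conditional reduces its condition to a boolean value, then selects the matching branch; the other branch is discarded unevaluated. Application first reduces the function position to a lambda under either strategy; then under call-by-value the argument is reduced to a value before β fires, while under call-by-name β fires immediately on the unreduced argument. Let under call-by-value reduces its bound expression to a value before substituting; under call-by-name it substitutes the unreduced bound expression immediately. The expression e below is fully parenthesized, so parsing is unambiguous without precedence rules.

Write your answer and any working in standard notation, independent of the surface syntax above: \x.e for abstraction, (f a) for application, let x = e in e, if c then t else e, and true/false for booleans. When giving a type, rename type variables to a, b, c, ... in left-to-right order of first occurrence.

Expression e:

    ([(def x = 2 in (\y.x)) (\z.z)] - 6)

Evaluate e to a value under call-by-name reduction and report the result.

Answer: -4

Working:
step 0: (((let x = 2 in (\y.x)) (\z.z)) - 6)
step 1: [let@0.0] (((\y.2) (\z.z)) - 6)
step 2: [beta@0] (2 - 6)
step 3: [delta@root] -4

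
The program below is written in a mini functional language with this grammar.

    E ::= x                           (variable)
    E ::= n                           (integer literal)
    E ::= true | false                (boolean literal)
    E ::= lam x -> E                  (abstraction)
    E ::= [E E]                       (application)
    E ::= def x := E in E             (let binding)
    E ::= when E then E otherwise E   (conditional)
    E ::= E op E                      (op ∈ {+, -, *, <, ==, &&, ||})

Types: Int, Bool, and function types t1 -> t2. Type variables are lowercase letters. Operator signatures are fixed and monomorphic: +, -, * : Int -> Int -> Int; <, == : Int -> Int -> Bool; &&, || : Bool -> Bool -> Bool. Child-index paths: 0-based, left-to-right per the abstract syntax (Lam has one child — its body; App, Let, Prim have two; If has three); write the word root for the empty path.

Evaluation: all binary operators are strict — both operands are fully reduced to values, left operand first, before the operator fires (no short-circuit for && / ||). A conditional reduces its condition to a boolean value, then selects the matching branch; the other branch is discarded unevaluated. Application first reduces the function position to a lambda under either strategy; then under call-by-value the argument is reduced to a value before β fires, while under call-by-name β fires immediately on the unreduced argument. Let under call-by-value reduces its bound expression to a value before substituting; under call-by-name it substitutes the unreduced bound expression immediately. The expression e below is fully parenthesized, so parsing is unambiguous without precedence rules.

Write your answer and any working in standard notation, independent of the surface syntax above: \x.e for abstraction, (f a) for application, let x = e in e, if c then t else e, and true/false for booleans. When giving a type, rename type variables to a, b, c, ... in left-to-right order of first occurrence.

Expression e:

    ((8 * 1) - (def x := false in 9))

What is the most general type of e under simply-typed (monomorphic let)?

Answer: Int

Derivation:
  unify Int ~ Int
  unify Int ~ Int
  unify Int ~ Int
let x : Bool
  unify Int ~ Int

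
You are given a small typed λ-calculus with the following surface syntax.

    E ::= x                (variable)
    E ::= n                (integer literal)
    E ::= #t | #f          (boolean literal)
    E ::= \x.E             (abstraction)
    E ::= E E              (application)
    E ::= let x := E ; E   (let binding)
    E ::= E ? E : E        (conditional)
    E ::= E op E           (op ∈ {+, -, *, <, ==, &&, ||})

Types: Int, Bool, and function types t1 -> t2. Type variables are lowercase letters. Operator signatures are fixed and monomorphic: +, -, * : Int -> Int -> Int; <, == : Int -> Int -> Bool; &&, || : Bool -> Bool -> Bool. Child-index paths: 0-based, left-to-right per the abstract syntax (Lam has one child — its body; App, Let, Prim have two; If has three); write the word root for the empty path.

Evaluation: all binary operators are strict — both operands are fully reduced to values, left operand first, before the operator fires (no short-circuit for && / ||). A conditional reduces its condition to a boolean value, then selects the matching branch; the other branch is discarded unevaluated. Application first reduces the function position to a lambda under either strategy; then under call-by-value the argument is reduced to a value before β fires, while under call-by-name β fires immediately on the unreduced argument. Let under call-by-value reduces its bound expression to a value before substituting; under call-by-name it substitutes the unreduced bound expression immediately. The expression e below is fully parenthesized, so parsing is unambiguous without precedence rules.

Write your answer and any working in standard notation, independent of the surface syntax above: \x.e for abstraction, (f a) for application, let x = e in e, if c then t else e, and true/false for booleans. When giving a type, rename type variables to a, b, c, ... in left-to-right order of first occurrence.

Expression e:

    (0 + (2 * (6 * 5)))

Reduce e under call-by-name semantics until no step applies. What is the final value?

Answer: 60

Working:
step 0: (0 + (2 * (6 * 5)))
step 1: [delta@1.1] (0 + (2 * 30))
step 2: [delta@1] (0 + 60)
step 3: [delta@root] 60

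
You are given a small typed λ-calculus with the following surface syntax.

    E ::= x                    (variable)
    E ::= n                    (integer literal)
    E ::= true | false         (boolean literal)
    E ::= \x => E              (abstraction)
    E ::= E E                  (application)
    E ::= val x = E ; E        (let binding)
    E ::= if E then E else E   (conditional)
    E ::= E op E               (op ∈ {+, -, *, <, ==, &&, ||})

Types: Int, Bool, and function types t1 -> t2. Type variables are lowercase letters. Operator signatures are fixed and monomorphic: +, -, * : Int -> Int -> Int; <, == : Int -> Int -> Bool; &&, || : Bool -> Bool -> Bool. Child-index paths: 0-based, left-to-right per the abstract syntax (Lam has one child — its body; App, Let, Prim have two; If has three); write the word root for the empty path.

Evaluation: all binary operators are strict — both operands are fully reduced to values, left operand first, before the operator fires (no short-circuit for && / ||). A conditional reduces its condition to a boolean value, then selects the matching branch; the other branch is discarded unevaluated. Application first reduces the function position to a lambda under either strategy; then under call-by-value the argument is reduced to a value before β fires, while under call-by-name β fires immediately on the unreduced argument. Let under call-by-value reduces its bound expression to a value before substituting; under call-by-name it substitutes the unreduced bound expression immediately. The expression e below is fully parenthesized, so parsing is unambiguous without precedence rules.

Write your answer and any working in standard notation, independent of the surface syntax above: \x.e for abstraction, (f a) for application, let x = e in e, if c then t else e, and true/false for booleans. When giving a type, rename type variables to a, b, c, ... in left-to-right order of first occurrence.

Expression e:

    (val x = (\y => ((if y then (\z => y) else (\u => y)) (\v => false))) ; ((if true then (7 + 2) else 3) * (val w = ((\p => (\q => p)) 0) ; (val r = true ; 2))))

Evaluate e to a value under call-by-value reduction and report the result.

Answer: 18

Trace:
step 0: (let x = (\y.((if y then (\z.y) else (\u.y)) (\v.false))) in ((if true then (7 + 2) else 3) * (let w = ((\p.(\q.p)) 0) in (let r = true in 2))))
step 1: [let@root] ((if true then (7 + 2) else 3) * (let w = ((\p.(\q.p)) 0) in (let r = true in 2)))
step 2: [if@0] ((7 + 2) * (let w = ((\p.(\q.p)) 0) in (let r = true in 2)))
step 3: [delta@0] (9 * (let w = ((\p.(\q.p)) 0) in (let r = true in 2)))
step 4: [beta@1.0] (9 * (let w = (\q.0) in (let r = true in 2)))
step 5: [let@1] (9 * (let r = true in 2))
step 6: [let@1] (9 * 2)
step 7: [delta@root] 18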